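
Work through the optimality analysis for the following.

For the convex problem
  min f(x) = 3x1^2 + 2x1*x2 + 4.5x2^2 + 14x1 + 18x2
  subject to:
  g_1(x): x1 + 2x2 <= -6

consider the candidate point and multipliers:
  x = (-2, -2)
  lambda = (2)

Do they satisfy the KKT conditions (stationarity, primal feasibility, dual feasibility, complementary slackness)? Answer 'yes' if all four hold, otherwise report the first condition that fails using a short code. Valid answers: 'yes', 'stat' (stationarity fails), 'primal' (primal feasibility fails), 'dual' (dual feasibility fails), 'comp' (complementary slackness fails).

Gradient of f: grad f(x) = Q x + c = (-2, -4)
Constraint values g_i(x) = a_i^T x - b_i:
  g_1((-2, -2)) = 0
Stationarity residual: grad f(x) + sum_i lambda_i a_i = (0, 0)
  -> stationarity OK
Primal feasibility (all g_i <= 0): OK
Dual feasibility (all lambda_i >= 0): OK
Complementary slackness (lambda_i * g_i(x) = 0 for all i): OK

Verdict: yes, KKT holds.

yes


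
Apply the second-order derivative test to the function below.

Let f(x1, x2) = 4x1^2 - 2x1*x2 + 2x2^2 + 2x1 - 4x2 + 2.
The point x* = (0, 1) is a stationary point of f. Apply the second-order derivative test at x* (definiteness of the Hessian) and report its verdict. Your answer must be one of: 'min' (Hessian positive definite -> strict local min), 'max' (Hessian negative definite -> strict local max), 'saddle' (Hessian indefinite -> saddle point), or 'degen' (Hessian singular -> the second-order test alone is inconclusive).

Compute the Hessian H = grad^2 f:
  H = [[8, -2], [-2, 4]]
Verify stationarity: grad f(x*) = H x* + g = (0, 0).
Eigenvalues of H: 3.1716, 8.8284.
Both eigenvalues > 0, so H is positive definite -> x* is a strict local min.

min


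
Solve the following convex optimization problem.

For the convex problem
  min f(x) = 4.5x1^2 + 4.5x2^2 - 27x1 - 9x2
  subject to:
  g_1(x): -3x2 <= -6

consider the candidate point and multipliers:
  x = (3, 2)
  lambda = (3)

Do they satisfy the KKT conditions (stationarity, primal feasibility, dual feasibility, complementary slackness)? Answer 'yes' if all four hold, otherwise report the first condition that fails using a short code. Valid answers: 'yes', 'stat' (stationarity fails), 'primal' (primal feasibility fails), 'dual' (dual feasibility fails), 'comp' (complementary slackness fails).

Gradient of f: grad f(x) = Q x + c = (0, 9)
Constraint values g_i(x) = a_i^T x - b_i:
  g_1((3, 2)) = 0
Stationarity residual: grad f(x) + sum_i lambda_i a_i = (0, 0)
  -> stationarity OK
Primal feasibility (all g_i <= 0): OK
Dual feasibility (all lambda_i >= 0): OK
Complementary slackness (lambda_i * g_i(x) = 0 for all i): OK

Verdict: yes, KKT holds.

yes


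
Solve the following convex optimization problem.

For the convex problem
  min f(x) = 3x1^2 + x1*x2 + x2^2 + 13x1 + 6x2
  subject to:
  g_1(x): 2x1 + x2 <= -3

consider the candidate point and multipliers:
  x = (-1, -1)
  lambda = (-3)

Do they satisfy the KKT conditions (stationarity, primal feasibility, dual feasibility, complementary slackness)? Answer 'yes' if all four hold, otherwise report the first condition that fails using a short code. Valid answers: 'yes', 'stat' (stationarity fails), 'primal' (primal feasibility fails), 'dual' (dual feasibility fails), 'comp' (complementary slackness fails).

Gradient of f: grad f(x) = Q x + c = (6, 3)
Constraint values g_i(x) = a_i^T x - b_i:
  g_1((-1, -1)) = 0
Stationarity residual: grad f(x) + sum_i lambda_i a_i = (0, 0)
  -> stationarity OK
Primal feasibility (all g_i <= 0): OK
Dual feasibility (all lambda_i >= 0): FAILS
Complementary slackness (lambda_i * g_i(x) = 0 for all i): OK

Verdict: the first failing condition is dual_feasibility -> dual.

dual


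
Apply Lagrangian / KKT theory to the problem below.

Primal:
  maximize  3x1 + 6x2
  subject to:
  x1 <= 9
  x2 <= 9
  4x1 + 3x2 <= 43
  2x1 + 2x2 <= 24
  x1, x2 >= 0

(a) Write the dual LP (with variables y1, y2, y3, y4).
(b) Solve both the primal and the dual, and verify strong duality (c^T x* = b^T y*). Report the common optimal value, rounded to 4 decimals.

The standard primal-dual pair for 'max c^T x s.t. A x <= b, x >= 0' is:
  Dual:  min b^T y  s.t.  A^T y >= c,  y >= 0.

So the dual LP is:
  minimize  9y1 + 9y2 + 43y3 + 24y4
  subject to:
    y1 + 4y3 + 2y4 >= 3
    y2 + 3y3 + 2y4 >= 6
    y1, y2, y3, y4 >= 0

Solving the primal: x* = (3, 9).
  primal value c^T x* = 63.
Solving the dual: y* = (0, 3, 0, 1.5).
  dual value b^T y* = 63.
Strong duality: c^T x* = b^T y*. Confirmed.

63


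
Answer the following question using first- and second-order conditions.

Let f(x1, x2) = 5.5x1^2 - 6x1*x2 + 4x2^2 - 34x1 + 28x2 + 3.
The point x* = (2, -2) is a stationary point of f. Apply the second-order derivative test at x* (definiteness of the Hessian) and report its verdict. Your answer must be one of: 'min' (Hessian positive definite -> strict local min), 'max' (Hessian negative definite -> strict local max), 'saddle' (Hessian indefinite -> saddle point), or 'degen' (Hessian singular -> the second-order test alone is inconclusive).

Compute the Hessian H = grad^2 f:
  H = [[11, -6], [-6, 8]]
Verify stationarity: grad f(x*) = H x* + g = (0, 0).
Eigenvalues of H: 3.3153, 15.6847.
Both eigenvalues > 0, so H is positive definite -> x* is a strict local min.

min


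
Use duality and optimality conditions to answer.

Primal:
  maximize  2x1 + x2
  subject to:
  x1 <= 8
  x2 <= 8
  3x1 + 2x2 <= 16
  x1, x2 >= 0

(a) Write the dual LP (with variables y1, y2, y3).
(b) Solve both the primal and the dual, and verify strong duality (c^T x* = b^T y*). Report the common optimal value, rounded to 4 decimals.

The standard primal-dual pair for 'max c^T x s.t. A x <= b, x >= 0' is:
  Dual:  min b^T y  s.t.  A^T y >= c,  y >= 0.

So the dual LP is:
  minimize  8y1 + 8y2 + 16y3
  subject to:
    y1 + 3y3 >= 2
    y2 + 2y3 >= 1
    y1, y2, y3 >= 0

Solving the primal: x* = (5.3333, 0).
  primal value c^T x* = 10.6667.
Solving the dual: y* = (0, 0, 0.6667).
  dual value b^T y* = 10.6667.
Strong duality: c^T x* = b^T y*. Confirmed.

10.6667


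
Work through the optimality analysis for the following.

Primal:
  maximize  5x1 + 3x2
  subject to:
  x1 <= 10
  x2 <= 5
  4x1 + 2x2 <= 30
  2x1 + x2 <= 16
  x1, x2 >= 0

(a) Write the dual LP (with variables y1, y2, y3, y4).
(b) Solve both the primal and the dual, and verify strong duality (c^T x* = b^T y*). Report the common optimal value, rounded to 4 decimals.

The standard primal-dual pair for 'max c^T x s.t. A x <= b, x >= 0' is:
  Dual:  min b^T y  s.t.  A^T y >= c,  y >= 0.

So the dual LP is:
  minimize  10y1 + 5y2 + 30y3 + 16y4
  subject to:
    y1 + 4y3 + 2y4 >= 5
    y2 + 2y3 + y4 >= 3
    y1, y2, y3, y4 >= 0

Solving the primal: x* = (5, 5).
  primal value c^T x* = 40.
Solving the dual: y* = (0, 0.5, 1.25, 0).
  dual value b^T y* = 40.
Strong duality: c^T x* = b^T y*. Confirmed.

40


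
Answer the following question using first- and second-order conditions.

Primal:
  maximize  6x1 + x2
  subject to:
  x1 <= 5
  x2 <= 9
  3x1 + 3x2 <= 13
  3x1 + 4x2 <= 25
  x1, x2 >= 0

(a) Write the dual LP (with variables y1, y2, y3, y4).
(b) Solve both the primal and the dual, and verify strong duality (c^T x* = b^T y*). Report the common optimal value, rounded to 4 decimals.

The standard primal-dual pair for 'max c^T x s.t. A x <= b, x >= 0' is:
  Dual:  min b^T y  s.t.  A^T y >= c,  y >= 0.

So the dual LP is:
  minimize  5y1 + 9y2 + 13y3 + 25y4
  subject to:
    y1 + 3y3 + 3y4 >= 6
    y2 + 3y3 + 4y4 >= 1
    y1, y2, y3, y4 >= 0

Solving the primal: x* = (4.3333, 0).
  primal value c^T x* = 26.
Solving the dual: y* = (0, 0, 2, 0).
  dual value b^T y* = 26.
Strong duality: c^T x* = b^T y*. Confirmed.

26


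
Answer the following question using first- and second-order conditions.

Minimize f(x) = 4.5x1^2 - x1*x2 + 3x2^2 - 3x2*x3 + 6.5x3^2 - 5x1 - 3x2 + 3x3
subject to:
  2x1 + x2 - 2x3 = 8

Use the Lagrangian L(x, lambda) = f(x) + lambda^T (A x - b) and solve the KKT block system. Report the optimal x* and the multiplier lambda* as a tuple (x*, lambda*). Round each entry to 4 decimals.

Form the Lagrangian:
  L(x, lambda) = (1/2) x^T Q x + c^T x + lambda^T (A x - b)
Stationarity (grad_x L = 0): Q x + c + A^T lambda = 0.
Primal feasibility: A x = b.

This gives the KKT block system:
  [ Q   A^T ] [ x     ]   [-c ]
  [ A    0  ] [ lambda ] = [ b ]

Solving the linear system:
  x*      = (2.2762, 1.5695, -0.939)
  lambda* = (-6.9581)
  f(x*)   = 18.379

x* = (2.2762, 1.5695, -0.939), lambda* = (-6.9581)


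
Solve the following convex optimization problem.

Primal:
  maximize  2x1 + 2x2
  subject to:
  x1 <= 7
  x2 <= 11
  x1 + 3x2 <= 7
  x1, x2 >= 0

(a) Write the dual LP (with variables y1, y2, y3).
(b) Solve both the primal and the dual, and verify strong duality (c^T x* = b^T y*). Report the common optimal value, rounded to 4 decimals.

The standard primal-dual pair for 'max c^T x s.t. A x <= b, x >= 0' is:
  Dual:  min b^T y  s.t.  A^T y >= c,  y >= 0.

So the dual LP is:
  minimize  7y1 + 11y2 + 7y3
  subject to:
    y1 + y3 >= 2
    y2 + 3y3 >= 2
    y1, y2, y3 >= 0

Solving the primal: x* = (7, 0).
  primal value c^T x* = 14.
Solving the dual: y* = (1.3333, 0, 0.6667).
  dual value b^T y* = 14.
Strong duality: c^T x* = b^T y*. Confirmed.

14


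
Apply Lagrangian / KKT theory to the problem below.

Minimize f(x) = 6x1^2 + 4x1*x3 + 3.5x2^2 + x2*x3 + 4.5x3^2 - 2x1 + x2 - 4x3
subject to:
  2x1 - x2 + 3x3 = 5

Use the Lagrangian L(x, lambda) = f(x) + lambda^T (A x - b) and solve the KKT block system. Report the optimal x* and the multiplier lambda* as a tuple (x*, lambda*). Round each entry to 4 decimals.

Form the Lagrangian:
  L(x, lambda) = (1/2) x^T Q x + c^T x + lambda^T (A x - b)
Stationarity (grad_x L = 0): Q x + c + A^T lambda = 0.
Primal feasibility: A x = b.

This gives the KKT block system:
  [ Q   A^T ] [ x     ]   [-c ]
  [ A    0  ] [ lambda ] = [ b ]

Solving the linear system:
  x*      = (0.1618, -0.7059, 1.3235)
  lambda* = (-2.6176)
  f(x*)   = 3.3824

x* = (0.1618, -0.7059, 1.3235), lambda* = (-2.6176)


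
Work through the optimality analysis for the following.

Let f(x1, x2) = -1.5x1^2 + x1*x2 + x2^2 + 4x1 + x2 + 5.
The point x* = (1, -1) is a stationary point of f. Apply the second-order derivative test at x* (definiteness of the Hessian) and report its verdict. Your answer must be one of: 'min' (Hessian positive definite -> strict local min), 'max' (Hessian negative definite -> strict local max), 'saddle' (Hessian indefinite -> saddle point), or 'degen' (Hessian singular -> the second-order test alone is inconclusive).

Compute the Hessian H = grad^2 f:
  H = [[-3, 1], [1, 2]]
Verify stationarity: grad f(x*) = H x* + g = (0, 0).
Eigenvalues of H: -3.1926, 2.1926.
Eigenvalues have mixed signs, so H is indefinite -> x* is a saddle point.

saddle


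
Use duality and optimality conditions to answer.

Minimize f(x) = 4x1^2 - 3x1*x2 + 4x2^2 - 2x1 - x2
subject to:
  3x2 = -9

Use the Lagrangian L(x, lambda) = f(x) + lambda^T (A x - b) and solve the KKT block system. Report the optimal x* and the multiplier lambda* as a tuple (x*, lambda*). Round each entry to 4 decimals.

Form the Lagrangian:
  L(x, lambda) = (1/2) x^T Q x + c^T x + lambda^T (A x - b)
Stationarity (grad_x L = 0): Q x + c + A^T lambda = 0.
Primal feasibility: A x = b.

This gives the KKT block system:
  [ Q   A^T ] [ x     ]   [-c ]
  [ A    0  ] [ lambda ] = [ b ]

Solving the linear system:
  x*      = (-0.875, -3)
  lambda* = (7.4583)
  f(x*)   = 35.9375

x* = (-0.875, -3), lambda* = (7.4583)


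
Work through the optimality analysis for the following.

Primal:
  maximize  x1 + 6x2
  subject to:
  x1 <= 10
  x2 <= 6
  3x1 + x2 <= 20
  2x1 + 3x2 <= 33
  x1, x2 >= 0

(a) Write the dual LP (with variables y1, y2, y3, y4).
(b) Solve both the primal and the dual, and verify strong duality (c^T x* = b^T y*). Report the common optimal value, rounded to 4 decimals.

The standard primal-dual pair for 'max c^T x s.t. A x <= b, x >= 0' is:
  Dual:  min b^T y  s.t.  A^T y >= c,  y >= 0.

So the dual LP is:
  minimize  10y1 + 6y2 + 20y3 + 33y4
  subject to:
    y1 + 3y3 + 2y4 >= 1
    y2 + y3 + 3y4 >= 6
    y1, y2, y3, y4 >= 0

Solving the primal: x* = (4.6667, 6).
  primal value c^T x* = 40.6667.
Solving the dual: y* = (0, 5.6667, 0.3333, 0).
  dual value b^T y* = 40.6667.
Strong duality: c^T x* = b^T y*. Confirmed.

40.6667


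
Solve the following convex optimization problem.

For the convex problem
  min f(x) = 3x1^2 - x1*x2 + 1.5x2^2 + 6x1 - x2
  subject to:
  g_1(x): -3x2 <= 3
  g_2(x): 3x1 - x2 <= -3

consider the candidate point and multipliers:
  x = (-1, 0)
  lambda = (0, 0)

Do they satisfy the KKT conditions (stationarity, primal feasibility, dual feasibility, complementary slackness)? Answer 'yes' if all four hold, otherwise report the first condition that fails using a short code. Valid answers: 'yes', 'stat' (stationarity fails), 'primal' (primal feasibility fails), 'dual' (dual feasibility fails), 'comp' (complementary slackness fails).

Gradient of f: grad f(x) = Q x + c = (0, 0)
Constraint values g_i(x) = a_i^T x - b_i:
  g_1((-1, 0)) = -3
  g_2((-1, 0)) = 0
Stationarity residual: grad f(x) + sum_i lambda_i a_i = (0, 0)
  -> stationarity OK
Primal feasibility (all g_i <= 0): OK
Dual feasibility (all lambda_i >= 0): OK
Complementary slackness (lambda_i * g_i(x) = 0 for all i): OK

Verdict: yes, KKT holds.

yes


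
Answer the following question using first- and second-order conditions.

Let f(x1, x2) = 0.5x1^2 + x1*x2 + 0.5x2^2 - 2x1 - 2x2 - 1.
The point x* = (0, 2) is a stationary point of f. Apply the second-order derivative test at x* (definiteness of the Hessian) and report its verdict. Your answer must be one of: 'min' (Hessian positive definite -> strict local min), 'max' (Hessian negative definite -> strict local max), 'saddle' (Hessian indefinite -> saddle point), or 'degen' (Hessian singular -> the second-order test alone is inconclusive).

Compute the Hessian H = grad^2 f:
  H = [[1, 1], [1, 1]]
Verify stationarity: grad f(x*) = H x* + g = (0, 0).
Eigenvalues of H: 0, 2.
H has a zero eigenvalue (singular; positive semidefinite but not definite), so H is neither positive definite, negative definite, nor indefinite. The second-order test alone is inconclusive -> degen.
(Indeed, f is constant along the null direction of H through x*, so x* is not a strict local extremum.)

degen


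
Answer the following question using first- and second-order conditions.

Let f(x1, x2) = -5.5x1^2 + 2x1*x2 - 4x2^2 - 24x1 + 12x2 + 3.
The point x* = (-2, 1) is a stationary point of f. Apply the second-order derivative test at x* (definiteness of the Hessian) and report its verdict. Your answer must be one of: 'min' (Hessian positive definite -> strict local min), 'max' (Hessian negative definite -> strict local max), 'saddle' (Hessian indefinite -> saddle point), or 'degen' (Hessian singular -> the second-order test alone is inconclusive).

Compute the Hessian H = grad^2 f:
  H = [[-11, 2], [2, -8]]
Verify stationarity: grad f(x*) = H x* + g = (0, 0).
Eigenvalues of H: -12, -7.
Both eigenvalues < 0, so H is negative definite -> x* is a strict local max.

max


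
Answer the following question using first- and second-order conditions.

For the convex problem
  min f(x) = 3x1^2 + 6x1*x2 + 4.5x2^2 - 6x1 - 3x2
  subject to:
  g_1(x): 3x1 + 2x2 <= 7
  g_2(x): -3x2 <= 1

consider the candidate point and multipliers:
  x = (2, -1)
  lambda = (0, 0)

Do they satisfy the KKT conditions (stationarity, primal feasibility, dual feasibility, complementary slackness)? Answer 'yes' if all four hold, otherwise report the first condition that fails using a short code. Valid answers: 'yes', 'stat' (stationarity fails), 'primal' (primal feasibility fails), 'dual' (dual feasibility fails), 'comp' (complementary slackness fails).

Gradient of f: grad f(x) = Q x + c = (0, 0)
Constraint values g_i(x) = a_i^T x - b_i:
  g_1((2, -1)) = -3
  g_2((2, -1)) = 2
Stationarity residual: grad f(x) + sum_i lambda_i a_i = (0, 0)
  -> stationarity OK
Primal feasibility (all g_i <= 0): FAILS
Dual feasibility (all lambda_i >= 0): OK
Complementary slackness (lambda_i * g_i(x) = 0 for all i): OK

Verdict: the first failing condition is primal_feasibility -> primal.

primal


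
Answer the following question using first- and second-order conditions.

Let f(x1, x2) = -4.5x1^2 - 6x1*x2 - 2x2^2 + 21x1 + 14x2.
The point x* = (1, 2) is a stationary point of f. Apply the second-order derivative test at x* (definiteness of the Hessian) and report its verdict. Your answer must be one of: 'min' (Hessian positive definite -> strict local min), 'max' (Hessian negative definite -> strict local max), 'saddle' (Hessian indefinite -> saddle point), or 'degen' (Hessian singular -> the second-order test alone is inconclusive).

Compute the Hessian H = grad^2 f:
  H = [[-9, -6], [-6, -4]]
Verify stationarity: grad f(x*) = H x* + g = (0, 0).
Eigenvalues of H: -13, 0.
H has a zero eigenvalue (singular; negative semidefinite but not definite), so H is neither positive definite, negative definite, nor indefinite. The second-order test alone is inconclusive -> degen.
(Indeed, f is constant along the null direction of H through x*, so x* is not a strict local extremum.)

degen


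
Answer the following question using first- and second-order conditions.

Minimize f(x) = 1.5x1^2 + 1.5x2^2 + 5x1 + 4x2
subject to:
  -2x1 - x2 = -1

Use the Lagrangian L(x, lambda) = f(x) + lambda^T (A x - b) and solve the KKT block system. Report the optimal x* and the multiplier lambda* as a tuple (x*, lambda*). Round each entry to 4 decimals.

Form the Lagrangian:
  L(x, lambda) = (1/2) x^T Q x + c^T x + lambda^T (A x - b)
Stationarity (grad_x L = 0): Q x + c + A^T lambda = 0.
Primal feasibility: A x = b.

This gives the KKT block system:
  [ Q   A^T ] [ x     ]   [-c ]
  [ A    0  ] [ lambda ] = [ b ]

Solving the linear system:
  x*      = (0.6, -0.2)
  lambda* = (3.4)
  f(x*)   = 2.8

x* = (0.6, -0.2), lambda* = (3.4)


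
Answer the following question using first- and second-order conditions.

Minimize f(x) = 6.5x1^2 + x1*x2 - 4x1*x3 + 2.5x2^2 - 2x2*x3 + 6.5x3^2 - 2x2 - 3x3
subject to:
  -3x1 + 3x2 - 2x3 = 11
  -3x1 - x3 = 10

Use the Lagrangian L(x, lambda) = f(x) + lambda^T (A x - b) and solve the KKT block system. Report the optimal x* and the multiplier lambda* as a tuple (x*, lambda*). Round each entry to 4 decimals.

Form the Lagrangian:
  L(x, lambda) = (1/2) x^T Q x + c^T x + lambda^T (A x - b)
Stationarity (grad_x L = 0): Q x + c + A^T lambda = 0.
Primal feasibility: A x = b.

This gives the KKT block system:
  [ Q   A^T ] [ x     ]   [-c ]
  [ A    0  ] [ lambda ] = [ b ]

Solving the linear system:
  x*      = (-2.8621, -0.1379, -1.4138)
  lambda* = (0.908, -11.4713)
  f(x*)   = 54.6207

x* = (-2.8621, -0.1379, -1.4138), lambda* = (0.908, -11.4713)


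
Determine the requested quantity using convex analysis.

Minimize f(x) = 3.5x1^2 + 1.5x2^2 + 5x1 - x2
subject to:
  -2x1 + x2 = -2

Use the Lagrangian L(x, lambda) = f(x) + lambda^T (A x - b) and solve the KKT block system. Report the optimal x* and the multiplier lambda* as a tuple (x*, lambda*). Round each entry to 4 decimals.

Form the Lagrangian:
  L(x, lambda) = (1/2) x^T Q x + c^T x + lambda^T (A x - b)
Stationarity (grad_x L = 0): Q x + c + A^T lambda = 0.
Primal feasibility: A x = b.

This gives the KKT block system:
  [ Q   A^T ] [ x     ]   [-c ]
  [ A    0  ] [ lambda ] = [ b ]

Solving the linear system:
  x*      = (0.4737, -1.0526)
  lambda* = (4.1579)
  f(x*)   = 5.8684

x* = (0.4737, -1.0526), lambda* = (4.1579)


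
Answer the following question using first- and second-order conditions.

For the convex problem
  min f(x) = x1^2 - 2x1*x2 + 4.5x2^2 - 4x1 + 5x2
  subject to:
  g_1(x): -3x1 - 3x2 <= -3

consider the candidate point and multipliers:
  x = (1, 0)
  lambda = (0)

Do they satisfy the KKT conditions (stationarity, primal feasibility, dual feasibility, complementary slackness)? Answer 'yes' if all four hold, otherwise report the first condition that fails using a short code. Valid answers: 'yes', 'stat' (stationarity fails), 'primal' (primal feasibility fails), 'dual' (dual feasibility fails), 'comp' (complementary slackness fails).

Gradient of f: grad f(x) = Q x + c = (-2, 3)
Constraint values g_i(x) = a_i^T x - b_i:
  g_1((1, 0)) = 0
Stationarity residual: grad f(x) + sum_i lambda_i a_i = (-2, 3)
  -> stationarity FAILS
Primal feasibility (all g_i <= 0): OK
Dual feasibility (all lambda_i >= 0): OK
Complementary slackness (lambda_i * g_i(x) = 0 for all i): OK

Verdict: the first failing condition is stationarity -> stat.

stat


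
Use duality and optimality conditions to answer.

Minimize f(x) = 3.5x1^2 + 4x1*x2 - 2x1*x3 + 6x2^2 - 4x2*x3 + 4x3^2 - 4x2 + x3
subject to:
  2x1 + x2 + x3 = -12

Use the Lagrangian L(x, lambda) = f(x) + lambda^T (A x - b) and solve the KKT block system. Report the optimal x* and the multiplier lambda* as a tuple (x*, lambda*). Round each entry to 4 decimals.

Form the Lagrangian:
  L(x, lambda) = (1/2) x^T Q x + c^T x + lambda^T (A x - b)
Stationarity (grad_x L = 0): Q x + c + A^T lambda = 0.
Primal feasibility: A x = b.

This gives the KKT block system:
  [ Q   A^T ] [ x     ]   [-c ]
  [ A    0  ] [ lambda ] = [ b ]

Solving the linear system:
  x*      = (-4.3798, -0.2716, -2.9688)
  lambda* = (12.9038)
  f(x*)   = 76.482

x* = (-4.3798, -0.2716, -2.9688), lambda* = (12.9038)


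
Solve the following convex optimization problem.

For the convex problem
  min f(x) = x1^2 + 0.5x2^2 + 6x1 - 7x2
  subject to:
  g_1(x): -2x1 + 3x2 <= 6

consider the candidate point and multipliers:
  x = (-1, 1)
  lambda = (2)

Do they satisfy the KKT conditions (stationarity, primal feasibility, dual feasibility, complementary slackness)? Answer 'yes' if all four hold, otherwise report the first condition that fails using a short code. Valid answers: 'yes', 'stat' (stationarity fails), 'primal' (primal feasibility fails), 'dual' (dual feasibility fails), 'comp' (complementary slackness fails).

Gradient of f: grad f(x) = Q x + c = (4, -6)
Constraint values g_i(x) = a_i^T x - b_i:
  g_1((-1, 1)) = -1
Stationarity residual: grad f(x) + sum_i lambda_i a_i = (0, 0)
  -> stationarity OK
Primal feasibility (all g_i <= 0): OK
Dual feasibility (all lambda_i >= 0): OK
Complementary slackness (lambda_i * g_i(x) = 0 for all i): FAILS

Verdict: the first failing condition is complementary_slackness -> comp.

comp


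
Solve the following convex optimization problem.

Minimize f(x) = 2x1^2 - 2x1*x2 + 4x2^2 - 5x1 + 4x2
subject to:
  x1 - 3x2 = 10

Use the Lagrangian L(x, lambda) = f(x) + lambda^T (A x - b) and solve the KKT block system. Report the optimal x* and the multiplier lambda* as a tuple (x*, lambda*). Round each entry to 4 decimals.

Form the Lagrangian:
  L(x, lambda) = (1/2) x^T Q x + c^T x + lambda^T (A x - b)
Stationarity (grad_x L = 0): Q x + c + A^T lambda = 0.
Primal feasibility: A x = b.

This gives the KKT block system:
  [ Q   A^T ] [ x     ]   [-c ]
  [ A    0  ] [ lambda ] = [ b ]

Solving the linear system:
  x*      = (1.6562, -2.7812)
  lambda* = (-7.1875)
  f(x*)   = 26.2344

x* = (1.6562, -2.7812), lambda* = (-7.1875)


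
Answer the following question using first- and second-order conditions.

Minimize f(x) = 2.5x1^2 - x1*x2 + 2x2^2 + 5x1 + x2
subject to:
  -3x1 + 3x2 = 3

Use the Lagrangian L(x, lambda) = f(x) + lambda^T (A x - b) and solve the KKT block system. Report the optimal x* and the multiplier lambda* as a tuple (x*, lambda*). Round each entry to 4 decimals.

Form the Lagrangian:
  L(x, lambda) = (1/2) x^T Q x + c^T x + lambda^T (A x - b)
Stationarity (grad_x L = 0): Q x + c + A^T lambda = 0.
Primal feasibility: A x = b.

This gives the KKT block system:
  [ Q   A^T ] [ x     ]   [-c ]
  [ A    0  ] [ lambda ] = [ b ]

Solving the linear system:
  x*      = (-1.2857, -0.2857)
  lambda* = (-0.381)
  f(x*)   = -2.7857

x* = (-1.2857, -0.2857), lambda* = (-0.381)


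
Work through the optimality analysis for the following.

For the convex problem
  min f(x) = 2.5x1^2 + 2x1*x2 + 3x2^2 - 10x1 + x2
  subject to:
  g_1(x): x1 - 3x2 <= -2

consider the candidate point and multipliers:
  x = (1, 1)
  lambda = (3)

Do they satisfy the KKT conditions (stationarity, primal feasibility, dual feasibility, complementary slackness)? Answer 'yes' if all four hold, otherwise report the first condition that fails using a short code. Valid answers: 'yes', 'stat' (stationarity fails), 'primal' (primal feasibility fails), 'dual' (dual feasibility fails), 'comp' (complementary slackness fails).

Gradient of f: grad f(x) = Q x + c = (-3, 9)
Constraint values g_i(x) = a_i^T x - b_i:
  g_1((1, 1)) = 0
Stationarity residual: grad f(x) + sum_i lambda_i a_i = (0, 0)
  -> stationarity OK
Primal feasibility (all g_i <= 0): OK
Dual feasibility (all lambda_i >= 0): OK
Complementary slackness (lambda_i * g_i(x) = 0 for all i): OK

Verdict: yes, KKT holds.

yes


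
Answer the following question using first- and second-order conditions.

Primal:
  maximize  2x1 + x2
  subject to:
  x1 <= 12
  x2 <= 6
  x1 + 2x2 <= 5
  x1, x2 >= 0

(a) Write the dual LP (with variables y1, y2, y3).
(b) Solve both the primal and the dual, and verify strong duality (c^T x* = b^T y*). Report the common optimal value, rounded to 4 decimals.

The standard primal-dual pair for 'max c^T x s.t. A x <= b, x >= 0' is:
  Dual:  min b^T y  s.t.  A^T y >= c,  y >= 0.

So the dual LP is:
  minimize  12y1 + 6y2 + 5y3
  subject to:
    y1 + y3 >= 2
    y2 + 2y3 >= 1
    y1, y2, y3 >= 0

Solving the primal: x* = (5, 0).
  primal value c^T x* = 10.
Solving the dual: y* = (0, 0, 2).
  dual value b^T y* = 10.
Strong duality: c^T x* = b^T y*. Confirmed.

10


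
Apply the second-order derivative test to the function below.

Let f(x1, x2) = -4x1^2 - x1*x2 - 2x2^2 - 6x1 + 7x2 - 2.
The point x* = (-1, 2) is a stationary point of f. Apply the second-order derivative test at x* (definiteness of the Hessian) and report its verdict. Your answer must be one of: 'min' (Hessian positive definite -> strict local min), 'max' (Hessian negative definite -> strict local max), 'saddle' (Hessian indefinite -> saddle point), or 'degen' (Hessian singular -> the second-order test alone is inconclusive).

Compute the Hessian H = grad^2 f:
  H = [[-8, -1], [-1, -4]]
Verify stationarity: grad f(x*) = H x* + g = (0, 0).
Eigenvalues of H: -8.2361, -3.7639.
Both eigenvalues < 0, so H is negative definite -> x* is a strict local max.

max


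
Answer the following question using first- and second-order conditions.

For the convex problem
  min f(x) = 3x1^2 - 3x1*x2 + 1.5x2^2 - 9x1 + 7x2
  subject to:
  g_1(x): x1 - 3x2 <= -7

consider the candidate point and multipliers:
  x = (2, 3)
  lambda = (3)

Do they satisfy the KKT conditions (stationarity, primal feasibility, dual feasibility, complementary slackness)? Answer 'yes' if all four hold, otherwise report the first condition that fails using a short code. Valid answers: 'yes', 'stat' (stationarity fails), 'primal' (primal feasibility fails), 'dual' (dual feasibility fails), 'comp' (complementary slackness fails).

Gradient of f: grad f(x) = Q x + c = (-6, 10)
Constraint values g_i(x) = a_i^T x - b_i:
  g_1((2, 3)) = 0
Stationarity residual: grad f(x) + sum_i lambda_i a_i = (-3, 1)
  -> stationarity FAILS
Primal feasibility (all g_i <= 0): OK
Dual feasibility (all lambda_i >= 0): OK
Complementary slackness (lambda_i * g_i(x) = 0 for all i): OK

Verdict: the first failing condition is stationarity -> stat.

stat


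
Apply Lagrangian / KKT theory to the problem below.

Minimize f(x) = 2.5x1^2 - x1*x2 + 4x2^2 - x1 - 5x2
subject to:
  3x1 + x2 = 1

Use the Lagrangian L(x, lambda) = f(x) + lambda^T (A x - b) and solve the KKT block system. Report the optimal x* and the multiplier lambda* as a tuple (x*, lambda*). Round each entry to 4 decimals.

Form the Lagrangian:
  L(x, lambda) = (1/2) x^T Q x + c^T x + lambda^T (A x - b)
Stationarity (grad_x L = 0): Q x + c + A^T lambda = 0.
Primal feasibility: A x = b.

This gives the KKT block system:
  [ Q   A^T ] [ x     ]   [-c ]
  [ A    0  ] [ lambda ] = [ b ]

Solving the linear system:
  x*      = (0.1325, 0.6024)
  lambda* = (0.3133)
  f(x*)   = -1.7289

x* = (0.1325, 0.6024), lambda* = (0.3133)


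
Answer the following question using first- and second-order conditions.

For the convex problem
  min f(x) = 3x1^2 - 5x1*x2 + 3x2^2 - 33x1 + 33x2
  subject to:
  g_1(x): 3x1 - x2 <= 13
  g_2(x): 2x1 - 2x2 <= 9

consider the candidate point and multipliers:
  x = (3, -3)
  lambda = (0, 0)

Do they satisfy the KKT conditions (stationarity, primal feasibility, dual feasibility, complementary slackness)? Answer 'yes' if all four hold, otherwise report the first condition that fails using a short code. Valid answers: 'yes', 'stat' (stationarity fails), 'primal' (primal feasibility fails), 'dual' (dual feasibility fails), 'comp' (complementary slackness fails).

Gradient of f: grad f(x) = Q x + c = (0, 0)
Constraint values g_i(x) = a_i^T x - b_i:
  g_1((3, -3)) = -1
  g_2((3, -3)) = 3
Stationarity residual: grad f(x) + sum_i lambda_i a_i = (0, 0)
  -> stationarity OK
Primal feasibility (all g_i <= 0): FAILS
Dual feasibility (all lambda_i >= 0): OK
Complementary slackness (lambda_i * g_i(x) = 0 for all i): OK

Verdict: the first failing condition is primal_feasibility -> primal.

primal


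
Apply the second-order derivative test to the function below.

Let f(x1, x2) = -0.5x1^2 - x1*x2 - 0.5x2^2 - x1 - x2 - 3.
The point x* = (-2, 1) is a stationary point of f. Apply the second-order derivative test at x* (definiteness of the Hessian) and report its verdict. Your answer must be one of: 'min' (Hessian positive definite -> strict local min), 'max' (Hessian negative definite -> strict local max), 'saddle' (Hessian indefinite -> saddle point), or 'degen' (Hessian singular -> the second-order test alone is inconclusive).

Compute the Hessian H = grad^2 f:
  H = [[-1, -1], [-1, -1]]
Verify stationarity: grad f(x*) = H x* + g = (0, 0).
Eigenvalues of H: -2, 0.
H has a zero eigenvalue (singular; negative semidefinite but not definite), so H is neither positive definite, negative definite, nor indefinite. The second-order test alone is inconclusive -> degen.
(Indeed, f is constant along the null direction of H through x*, so x* is not a strict local extremum.)

degen


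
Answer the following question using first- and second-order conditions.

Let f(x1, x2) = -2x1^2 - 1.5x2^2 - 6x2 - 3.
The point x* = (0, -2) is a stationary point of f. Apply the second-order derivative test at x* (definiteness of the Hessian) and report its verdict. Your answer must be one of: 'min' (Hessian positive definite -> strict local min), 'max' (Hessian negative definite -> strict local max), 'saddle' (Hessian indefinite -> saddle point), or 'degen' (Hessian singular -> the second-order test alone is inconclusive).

Compute the Hessian H = grad^2 f:
  H = [[-4, 0], [0, -3]]
Verify stationarity: grad f(x*) = H x* + g = (0, 0).
Eigenvalues of H: -4, -3.
Both eigenvalues < 0, so H is negative definite -> x* is a strict local max.

max


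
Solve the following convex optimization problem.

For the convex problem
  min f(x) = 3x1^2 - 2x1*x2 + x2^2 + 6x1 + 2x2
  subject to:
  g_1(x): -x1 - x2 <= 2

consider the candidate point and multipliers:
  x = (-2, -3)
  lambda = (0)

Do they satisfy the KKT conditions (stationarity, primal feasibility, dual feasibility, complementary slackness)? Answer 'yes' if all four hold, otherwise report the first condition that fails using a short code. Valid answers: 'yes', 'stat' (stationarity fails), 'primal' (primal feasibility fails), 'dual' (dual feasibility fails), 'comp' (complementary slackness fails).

Gradient of f: grad f(x) = Q x + c = (0, 0)
Constraint values g_i(x) = a_i^T x - b_i:
  g_1((-2, -3)) = 3
Stationarity residual: grad f(x) + sum_i lambda_i a_i = (0, 0)
  -> stationarity OK
Primal feasibility (all g_i <= 0): FAILS
Dual feasibility (all lambda_i >= 0): OK
Complementary slackness (lambda_i * g_i(x) = 0 for all i): OK

Verdict: the first failing condition is primal_feasibility -> primal.

primal


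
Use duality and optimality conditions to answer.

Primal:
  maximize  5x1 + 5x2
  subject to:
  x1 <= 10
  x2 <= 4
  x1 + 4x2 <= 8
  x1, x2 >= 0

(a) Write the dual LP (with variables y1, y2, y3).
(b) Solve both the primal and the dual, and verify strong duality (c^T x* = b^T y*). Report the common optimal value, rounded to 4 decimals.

The standard primal-dual pair for 'max c^T x s.t. A x <= b, x >= 0' is:
  Dual:  min b^T y  s.t.  A^T y >= c,  y >= 0.

So the dual LP is:
  minimize  10y1 + 4y2 + 8y3
  subject to:
    y1 + y3 >= 5
    y2 + 4y3 >= 5
    y1, y2, y3 >= 0

Solving the primal: x* = (8, 0).
  primal value c^T x* = 40.
Solving the dual: y* = (0, 0, 5).
  dual value b^T y* = 40.
Strong duality: c^T x* = b^T y*. Confirmed.

40


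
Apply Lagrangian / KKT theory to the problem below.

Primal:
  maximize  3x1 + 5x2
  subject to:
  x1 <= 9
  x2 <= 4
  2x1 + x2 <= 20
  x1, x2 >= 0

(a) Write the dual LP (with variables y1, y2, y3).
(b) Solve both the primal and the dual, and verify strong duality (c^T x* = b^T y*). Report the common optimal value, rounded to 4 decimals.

The standard primal-dual pair for 'max c^T x s.t. A x <= b, x >= 0' is:
  Dual:  min b^T y  s.t.  A^T y >= c,  y >= 0.

So the dual LP is:
  minimize  9y1 + 4y2 + 20y3
  subject to:
    y1 + 2y3 >= 3
    y2 + y3 >= 5
    y1, y2, y3 >= 0

Solving the primal: x* = (8, 4).
  primal value c^T x* = 44.
Solving the dual: y* = (0, 3.5, 1.5).
  dual value b^T y* = 44.
Strong duality: c^T x* = b^T y*. Confirmed.

44


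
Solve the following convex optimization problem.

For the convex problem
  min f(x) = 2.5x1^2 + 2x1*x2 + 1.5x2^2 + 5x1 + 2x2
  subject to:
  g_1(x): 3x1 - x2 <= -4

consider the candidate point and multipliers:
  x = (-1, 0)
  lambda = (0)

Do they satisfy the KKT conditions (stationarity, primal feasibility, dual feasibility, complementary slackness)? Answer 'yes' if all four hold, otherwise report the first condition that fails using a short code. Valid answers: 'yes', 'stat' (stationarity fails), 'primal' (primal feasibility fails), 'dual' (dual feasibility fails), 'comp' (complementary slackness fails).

Gradient of f: grad f(x) = Q x + c = (0, 0)
Constraint values g_i(x) = a_i^T x - b_i:
  g_1((-1, 0)) = 1
Stationarity residual: grad f(x) + sum_i lambda_i a_i = (0, 0)
  -> stationarity OK
Primal feasibility (all g_i <= 0): FAILS
Dual feasibility (all lambda_i >= 0): OK
Complementary slackness (lambda_i * g_i(x) = 0 for all i): OK

Verdict: the first failing condition is primal_feasibility -> primal.

primal


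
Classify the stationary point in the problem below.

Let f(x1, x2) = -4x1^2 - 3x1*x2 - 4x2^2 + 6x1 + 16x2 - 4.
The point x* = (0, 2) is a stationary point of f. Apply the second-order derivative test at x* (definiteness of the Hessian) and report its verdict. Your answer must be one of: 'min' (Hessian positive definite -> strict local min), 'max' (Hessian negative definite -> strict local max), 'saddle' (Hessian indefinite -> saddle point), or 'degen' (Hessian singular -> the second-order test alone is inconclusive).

Compute the Hessian H = grad^2 f:
  H = [[-8, -3], [-3, -8]]
Verify stationarity: grad f(x*) = H x* + g = (0, 0).
Eigenvalues of H: -11, -5.
Both eigenvalues < 0, so H is negative definite -> x* is a strict local max.

max


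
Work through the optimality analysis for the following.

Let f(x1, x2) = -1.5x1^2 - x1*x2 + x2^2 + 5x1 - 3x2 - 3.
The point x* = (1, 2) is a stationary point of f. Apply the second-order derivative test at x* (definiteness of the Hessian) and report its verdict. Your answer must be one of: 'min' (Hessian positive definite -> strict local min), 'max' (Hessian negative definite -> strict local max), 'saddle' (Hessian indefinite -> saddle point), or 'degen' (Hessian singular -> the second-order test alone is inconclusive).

Compute the Hessian H = grad^2 f:
  H = [[-3, -1], [-1, 2]]
Verify stationarity: grad f(x*) = H x* + g = (0, 0).
Eigenvalues of H: -3.1926, 2.1926.
Eigenvalues have mixed signs, so H is indefinite -> x* is a saddle point.

saddle


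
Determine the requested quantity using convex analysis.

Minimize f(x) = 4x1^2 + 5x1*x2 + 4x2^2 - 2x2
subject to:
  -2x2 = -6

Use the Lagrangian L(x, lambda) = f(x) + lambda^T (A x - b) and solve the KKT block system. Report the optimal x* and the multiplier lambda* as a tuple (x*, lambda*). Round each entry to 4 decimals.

Form the Lagrangian:
  L(x, lambda) = (1/2) x^T Q x + c^T x + lambda^T (A x - b)
Stationarity (grad_x L = 0): Q x + c + A^T lambda = 0.
Primal feasibility: A x = b.

This gives the KKT block system:
  [ Q   A^T ] [ x     ]   [-c ]
  [ A    0  ] [ lambda ] = [ b ]

Solving the linear system:
  x*      = (-1.875, 3)
  lambda* = (6.3125)
  f(x*)   = 15.9375

x* = (-1.875, 3), lambda* = (6.3125)


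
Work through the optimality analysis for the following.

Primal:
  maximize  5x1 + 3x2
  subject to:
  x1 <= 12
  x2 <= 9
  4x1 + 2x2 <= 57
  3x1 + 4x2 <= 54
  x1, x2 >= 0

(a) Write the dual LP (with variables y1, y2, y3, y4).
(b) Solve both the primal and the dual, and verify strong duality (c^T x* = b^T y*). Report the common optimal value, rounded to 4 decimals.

The standard primal-dual pair for 'max c^T x s.t. A x <= b, x >= 0' is:
  Dual:  min b^T y  s.t.  A^T y >= c,  y >= 0.

So the dual LP is:
  minimize  12y1 + 9y2 + 57y3 + 54y4
  subject to:
    y1 + 4y3 + 3y4 >= 5
    y2 + 2y3 + 4y4 >= 3
    y1, y2, y3, y4 >= 0

Solving the primal: x* = (12, 4.5).
  primal value c^T x* = 73.5.
Solving the dual: y* = (2.75, 0, 0, 0.75).
  dual value b^T y* = 73.5.
Strong duality: c^T x* = b^T y*. Confirmed.

73.5


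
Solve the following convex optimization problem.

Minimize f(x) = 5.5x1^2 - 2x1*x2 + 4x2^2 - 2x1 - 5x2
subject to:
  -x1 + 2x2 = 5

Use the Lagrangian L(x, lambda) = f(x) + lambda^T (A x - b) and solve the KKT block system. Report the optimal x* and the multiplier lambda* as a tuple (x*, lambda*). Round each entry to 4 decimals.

Form the Lagrangian:
  L(x, lambda) = (1/2) x^T Q x + c^T x + lambda^T (A x - b)
Stationarity (grad_x L = 0): Q x + c + A^T lambda = 0.
Primal feasibility: A x = b.

This gives the KKT block system:
  [ Q   A^T ] [ x     ]   [-c ]
  [ A    0  ] [ lambda ] = [ b ]

Solving the linear system:
  x*      = (-0.0455, 2.4773)
  lambda* = (-7.4545)
  f(x*)   = 12.4886

x* = (-0.0455, 2.4773), lambda* = (-7.4545)


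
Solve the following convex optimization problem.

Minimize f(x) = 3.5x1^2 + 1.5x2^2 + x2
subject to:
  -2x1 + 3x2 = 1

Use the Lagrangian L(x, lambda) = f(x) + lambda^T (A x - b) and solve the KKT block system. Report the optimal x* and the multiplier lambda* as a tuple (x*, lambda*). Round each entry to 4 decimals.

Form the Lagrangian:
  L(x, lambda) = (1/2) x^T Q x + c^T x + lambda^T (A x - b)
Stationarity (grad_x L = 0): Q x + c + A^T lambda = 0.
Primal feasibility: A x = b.

This gives the KKT block system:
  [ Q   A^T ] [ x     ]   [-c ]
  [ A    0  ] [ lambda ] = [ b ]

Solving the linear system:
  x*      = (-0.16, 0.2267)
  lambda* = (-0.56)
  f(x*)   = 0.3933

x* = (-0.16, 0.2267), lambda* = (-0.56)


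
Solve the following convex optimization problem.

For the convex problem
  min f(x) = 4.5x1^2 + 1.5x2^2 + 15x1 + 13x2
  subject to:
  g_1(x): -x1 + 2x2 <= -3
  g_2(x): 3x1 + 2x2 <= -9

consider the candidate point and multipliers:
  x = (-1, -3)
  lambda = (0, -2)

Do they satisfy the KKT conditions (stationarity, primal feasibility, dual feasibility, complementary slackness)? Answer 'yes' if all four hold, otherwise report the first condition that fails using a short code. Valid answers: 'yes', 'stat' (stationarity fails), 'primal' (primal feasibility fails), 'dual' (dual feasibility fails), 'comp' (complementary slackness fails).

Gradient of f: grad f(x) = Q x + c = (6, 4)
Constraint values g_i(x) = a_i^T x - b_i:
  g_1((-1, -3)) = -2
  g_2((-1, -3)) = 0
Stationarity residual: grad f(x) + sum_i lambda_i a_i = (0, 0)
  -> stationarity OK
Primal feasibility (all g_i <= 0): OK
Dual feasibility (all lambda_i >= 0): FAILS
Complementary slackness (lambda_i * g_i(x) = 0 for all i): OK

Verdict: the first failing condition is dual_feasibility -> dual.

dual
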